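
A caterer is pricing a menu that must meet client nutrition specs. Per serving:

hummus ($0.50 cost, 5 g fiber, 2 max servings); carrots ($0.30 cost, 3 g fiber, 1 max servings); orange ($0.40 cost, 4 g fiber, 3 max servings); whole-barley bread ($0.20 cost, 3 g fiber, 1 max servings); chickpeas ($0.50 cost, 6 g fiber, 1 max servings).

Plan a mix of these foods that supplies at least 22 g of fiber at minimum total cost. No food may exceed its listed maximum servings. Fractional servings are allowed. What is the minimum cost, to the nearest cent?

$2.00

Cost per g of fiber: whole-barley bread $0.0667, chickpeas $0.0833, hummus $0.1000, carrots $0.1000, orange $0.1000.
Take 1 serving of whole-barley bread: +3.0 g fiber for $0.20 (total $0.20, still need 19.0 g).
Take 1 serving of chickpeas: +6.0 g fiber for $0.50 (total $0.70, still need 13.0 g).
Take 2 servings of hummus: +10.0 g fiber for $1.00 (total $1.70, still need 3.0 g).
Take 1 serving of carrots: +3.0 g fiber for $0.30 (total $2.00, still need 0.0 g).
Filling from the cheapest source first is optimal under one linear minimum: $2.00.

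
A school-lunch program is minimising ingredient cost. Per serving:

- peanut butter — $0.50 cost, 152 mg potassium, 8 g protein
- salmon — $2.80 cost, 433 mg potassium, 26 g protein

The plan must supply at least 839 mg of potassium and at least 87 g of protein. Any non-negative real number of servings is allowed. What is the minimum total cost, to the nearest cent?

$5.44

At the optimum either one food covers both requirements or two foods hit both targets exactly; no other combination can be cheaper.
peanut butter only: max(839/152, 87/8) = 10.88 servings → $5.44.
salmon only: max(839/433, 87/26) = 3.346 servings → $9.37.
peanut butter + salmon: intersection lies outside the first quadrant.
So the least-cost plan costs $5.44.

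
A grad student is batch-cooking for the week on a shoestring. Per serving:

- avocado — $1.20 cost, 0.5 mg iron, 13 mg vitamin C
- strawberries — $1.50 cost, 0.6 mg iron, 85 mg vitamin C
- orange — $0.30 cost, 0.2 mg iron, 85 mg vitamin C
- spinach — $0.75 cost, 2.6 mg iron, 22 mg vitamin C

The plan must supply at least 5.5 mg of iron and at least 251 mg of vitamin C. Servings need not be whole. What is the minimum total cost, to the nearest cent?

$2.18

With two linear requirements the optimum uses one or two foods; enumerate the corners.
avocado only: max(5.5/0.5, 251/13) = 19.31 servings → $23.17.
strawberries only: max(5.5/0.6, 251/85) = 9.167 servings → $13.75.
orange only: max(5.5/0.2, 251/85) = 27.5 servings → $8.25.
spinach only: max(5.5/2.6, 251/22) = 11.41 servings → $8.56.
avocado + strawberries with both tight: 9.133 servings and 1.556 servings → $13.29.
avocado + orange with both tight: 10.46 servings and 1.353 servings → $12.96.
avocado + spinach: intersection lies outside the first quadrant.
strawberries + orange: intersection lies outside the first quadrant.
strawberries + spinach with both tight: 2.558 servings and 1.525 servings → $4.98.
orange + spinach with both tight: 2.454 servings and 1.927 servings → $2.18.
Cheapest feasible corner: $2.18.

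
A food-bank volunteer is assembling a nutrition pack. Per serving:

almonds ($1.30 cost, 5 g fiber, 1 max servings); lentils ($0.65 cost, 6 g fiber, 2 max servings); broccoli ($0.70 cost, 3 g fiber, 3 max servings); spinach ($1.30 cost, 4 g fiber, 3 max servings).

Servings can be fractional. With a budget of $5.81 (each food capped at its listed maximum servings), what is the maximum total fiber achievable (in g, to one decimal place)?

Fiber per dollar: lentils 9.231, broccoli 4.286, almonds 3.846, spinach 3.077.
Take 2 servings of lentils: spends $1.30, +12.0 g fiber (running total 12.0 g).
Take 3 servings of broccoli: spends $2.10, +9.0 g fiber (running total 21.0 g).
Take 1 serving of almonds: spends $1.30, +5.0 g fiber (running total 26.0 g).
Take 0.8538 servings of spinach: spends $1.11, +3.4 g fiber (running total 29.4 g).
Filling greedily by fiber-per-dollar is optimal for one linear limit, giving 29.4 g.

29.4 g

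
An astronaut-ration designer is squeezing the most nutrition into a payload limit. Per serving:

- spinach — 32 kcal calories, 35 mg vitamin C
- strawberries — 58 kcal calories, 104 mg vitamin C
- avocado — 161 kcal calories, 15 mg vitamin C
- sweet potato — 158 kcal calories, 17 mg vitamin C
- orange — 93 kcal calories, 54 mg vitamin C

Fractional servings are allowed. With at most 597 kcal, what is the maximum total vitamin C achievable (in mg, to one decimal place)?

1070.5 mg

Vitamin C per kcal: strawberries 1.793, spinach 1.094, orange 0.5806, sweet potato 0.1076, avocado 0.09317.
With no serving limits, spend the whole calories allowance on strawberries: 597 kcal / 58 kcal × 104 mg = 1070.5 mg.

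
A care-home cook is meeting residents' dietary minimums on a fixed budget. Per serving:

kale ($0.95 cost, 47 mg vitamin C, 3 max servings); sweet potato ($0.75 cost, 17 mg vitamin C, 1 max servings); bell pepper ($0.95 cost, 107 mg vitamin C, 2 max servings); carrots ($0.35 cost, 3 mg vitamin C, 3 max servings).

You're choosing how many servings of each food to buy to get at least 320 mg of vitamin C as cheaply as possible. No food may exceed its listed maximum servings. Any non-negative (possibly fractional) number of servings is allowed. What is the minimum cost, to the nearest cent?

Cost per mg of vitamin C: bell pepper $0.0089, kale $0.0202, sweet potato $0.0441, carrots $0.1167.
Take 2 servings of bell pepper: +214.0 mg vitamin C for $1.90 (total $1.90, still need 106.0 mg).
Take 2.255 servings of kale: +106.0 mg vitamin C for $2.14 (total $4.04, still need 0.0 mg).
Filling from the cheapest source first is optimal under one linear minimum: $4.04.

$4.04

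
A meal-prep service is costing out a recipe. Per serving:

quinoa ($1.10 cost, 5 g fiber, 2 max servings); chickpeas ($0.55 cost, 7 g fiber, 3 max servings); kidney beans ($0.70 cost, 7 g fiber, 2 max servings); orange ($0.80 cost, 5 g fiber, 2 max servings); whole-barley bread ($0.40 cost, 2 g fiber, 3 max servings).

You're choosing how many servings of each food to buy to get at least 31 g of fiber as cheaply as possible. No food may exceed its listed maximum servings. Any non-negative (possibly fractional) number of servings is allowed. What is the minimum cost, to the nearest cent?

Cost per g of fiber: chickpeas $0.0786, kidney beans $0.1000, orange $0.1600, whole-barley bread $0.2000, quinoa $0.2200.
Take 3 servings of chickpeas: +21.0 g fiber for $1.65 (total $1.65, still need 10.0 g).
Take 1.429 servings of kidney beans: +10.0 g fiber for $1.00 (total $2.65, still need 0.0 g).
Filling from the cheapest source first is optimal under one linear minimum: $2.65.

$2.65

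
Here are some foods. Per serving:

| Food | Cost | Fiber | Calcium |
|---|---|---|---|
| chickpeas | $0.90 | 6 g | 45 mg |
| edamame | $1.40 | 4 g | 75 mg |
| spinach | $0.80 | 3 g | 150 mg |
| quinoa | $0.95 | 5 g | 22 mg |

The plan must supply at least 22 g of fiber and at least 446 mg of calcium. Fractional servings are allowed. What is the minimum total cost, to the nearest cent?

$4.07

For a min-cost LP with two ≥-constraints, a basic feasible solution has at most two positive variables.
chickpeas only: max(22/6, 446/45) = 9.911 servings → $8.92.
edamame only: max(22/4, 446/75) = 5.947 servings → $8.33.
spinach only: max(22/3, 446/150) = 7.333 servings → $5.87.
quinoa only: max(22/5, 446/22) = 20.27 servings → $19.26.
chickpeas + edamame: intersection lies outside the first quadrant.
chickpeas + spinach with both tight: 2.565 servings and 2.204 servings → $4.07.
chickpeas + quinoa: intersection lies outside the first quadrant.
edamame + spinach with both tight: 5.232 servings and 0.3573 servings → $7.61.
edamame + quinoa with both targets exact would need a negative amount; discard.
spinach + quinoa with both tight: 2.553 servings and 2.868 servings → $4.77.
So the least-cost plan costs $4.07.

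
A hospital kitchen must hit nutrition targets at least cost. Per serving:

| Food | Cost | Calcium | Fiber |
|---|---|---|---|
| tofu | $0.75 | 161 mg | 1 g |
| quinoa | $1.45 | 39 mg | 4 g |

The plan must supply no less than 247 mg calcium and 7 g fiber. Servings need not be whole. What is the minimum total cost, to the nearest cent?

$3.00

Compare the cost at each extreme point of the feasible region.
tofu only: max(247/161, 7/1) = 7 servings → $5.25.
quinoa only: max(247/39, 7/4) = 6.333 servings → $9.18.
tofu + quinoa with both tight: 1.182 servings and 1.455 servings → $3.00.
The minimum over all feasible corners is $3.00.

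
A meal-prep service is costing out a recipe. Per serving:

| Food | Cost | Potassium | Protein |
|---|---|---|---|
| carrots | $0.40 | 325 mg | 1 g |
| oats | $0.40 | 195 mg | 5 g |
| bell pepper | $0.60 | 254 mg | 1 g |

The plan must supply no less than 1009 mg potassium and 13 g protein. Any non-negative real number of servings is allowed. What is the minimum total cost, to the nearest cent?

The cheapest plan sits at a corner of the feasible region — with two constraints it uses at most two foods.
carrots only: max(1009/325, 13/1) = 13 servings → $5.20.
oats only: max(1009/195, 13/5) = 5.174 servings → $2.07.
bell pepper only: max(1009/254, 13/1) = 13 servings → $7.80.
carrots + oats with both tight: 1.755 servings and 2.249 servings → $1.60.
carrots + bell pepper: the both-tight solution has a negative serving — not a feasible corner.
oats + bell pepper with both tight: 2.133 servings and 2.335 servings → $2.25.
The minimum over all feasible corners is $1.60.

$1.60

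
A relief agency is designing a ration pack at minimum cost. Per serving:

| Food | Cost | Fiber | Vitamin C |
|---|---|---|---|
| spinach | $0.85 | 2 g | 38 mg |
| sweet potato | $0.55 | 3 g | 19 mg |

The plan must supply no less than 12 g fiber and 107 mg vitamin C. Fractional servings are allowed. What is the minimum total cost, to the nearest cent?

$2.79

An LP optimum is at a vertex; with two nutrient constraints at most two foods are used. Check each candidate.
spinach only: max(12/2, 107/38) = 6 servings → $5.10.
sweet potato only: max(12/3, 107/19) = 5.632 servings → $3.10.
spinach + sweet potato with both tight: 1.224 servings and 3.184 servings → $2.79.
Cheapest feasible corner: $2.79.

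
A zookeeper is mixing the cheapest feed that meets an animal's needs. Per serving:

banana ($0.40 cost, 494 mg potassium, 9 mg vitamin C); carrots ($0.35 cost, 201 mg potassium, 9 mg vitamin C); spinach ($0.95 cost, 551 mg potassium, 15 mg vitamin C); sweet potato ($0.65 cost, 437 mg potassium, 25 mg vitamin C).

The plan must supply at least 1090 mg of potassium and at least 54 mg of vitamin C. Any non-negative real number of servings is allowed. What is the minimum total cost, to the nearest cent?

Check every corner: each single food scaled to meet both minima, and each pair solved so both constraints bind.
banana only: max(1090/494, 54/9) = 6 servings → $2.40.
carrots only: max(1090/201, 54/9) = 6 servings → $2.10.
spinach only: max(1090/551, 54/15) = 3.6 servings → $3.42.
sweet potato only: max(1090/437, 54/25) = 2.494 servings → $1.62.
banana + carrots with both targets exact would need a negative amount; discard.
banana + spinach: intersection lies outside the first quadrant.
banana + sweet potato with both tight: 0.4339 servings and 2.004 servings → $1.48.
carrots + spinach: intersection lies outside the first quadrant.
carrots + sweet potato with both tight: 3.344 servings and 0.956 servings → $1.79.
spinach + sweet potato with both tight: 0.5058 servings and 1.857 servings → $1.69.
Cheapest feasible corner: $1.48.

$1.48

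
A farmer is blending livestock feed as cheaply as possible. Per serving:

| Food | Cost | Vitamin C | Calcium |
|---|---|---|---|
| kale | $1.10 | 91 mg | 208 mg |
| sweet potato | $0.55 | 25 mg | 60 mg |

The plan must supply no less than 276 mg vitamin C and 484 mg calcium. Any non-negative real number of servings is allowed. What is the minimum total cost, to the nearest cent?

A basic optimal solution has at most two foods positive. Try each food alone and each pair with both targets met exactly.
kale only: max(276/91, 484/208) = 3.033 servings → $3.34.
sweet potato only: max(276/25, 484/60) = 11.04 servings → $6.07.
kale + sweet potato with both targets exact would need a negative amount; discard.
So the least-cost plan costs $3.34.

$3.34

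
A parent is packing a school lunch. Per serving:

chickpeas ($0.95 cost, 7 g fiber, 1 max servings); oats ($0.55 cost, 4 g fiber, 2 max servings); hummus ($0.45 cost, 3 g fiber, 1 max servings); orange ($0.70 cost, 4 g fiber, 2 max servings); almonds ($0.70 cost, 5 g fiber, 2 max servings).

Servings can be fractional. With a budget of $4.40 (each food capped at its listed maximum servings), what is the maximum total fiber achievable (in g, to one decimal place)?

30.9 g

Fiber per dollar: chickpeas 7.368, oats 7.273, almonds 7.143, hummus 6.667, orange 5.714.
Take 1 serving of chickpeas: spends $0.95, +7.0 g fiber (running total 7.0 g).
Take 2 servings of oats: spends $1.10, +8.0 g fiber (running total 15.0 g).
Take 2 servings of almonds: spends $1.40, +10.0 g fiber (running total 25.0 g).
Take 1 serving of hummus: spends $0.45, +3.0 g fiber (running total 28.0 g).
Take 0.7143 servings of orange: spends $0.50, +2.9 g fiber (running total 30.9 g).
Greedy by best ratio exhausts the cost allowance optimally: 30.9 g.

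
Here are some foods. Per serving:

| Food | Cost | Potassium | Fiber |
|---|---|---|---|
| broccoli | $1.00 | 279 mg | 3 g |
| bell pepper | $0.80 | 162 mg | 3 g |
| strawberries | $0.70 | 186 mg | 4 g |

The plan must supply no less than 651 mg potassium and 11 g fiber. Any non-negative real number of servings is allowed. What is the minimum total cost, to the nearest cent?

An LP optimum is at a vertex; with two nutrient constraints at most two foods are used. Check each candidate.
broccoli only: max(651/279, 11/3) = 3.667 servings → $3.67.
bell pepper only: max(651/162, 11/3) = 4.019 servings → $3.21.
strawberries only: max(651/186, 11/4) = 3.5 servings → $2.45.
broccoli + bell pepper with both tight: 0.4872 servings and 3.179 servings → $3.03.
broccoli + strawberries with both tight: 1 serving and 2 servings → $2.40.
bell pepper + strawberries: the both-tight solution has a negative serving — not a feasible corner.
So the least-cost plan costs $2.40.

$2.40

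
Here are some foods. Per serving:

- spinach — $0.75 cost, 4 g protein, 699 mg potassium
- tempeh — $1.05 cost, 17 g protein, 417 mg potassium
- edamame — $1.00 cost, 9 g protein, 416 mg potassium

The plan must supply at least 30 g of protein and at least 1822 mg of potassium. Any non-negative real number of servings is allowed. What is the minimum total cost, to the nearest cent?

For a min-cost LP with two ≥-constraints, a basic feasible solution has at most two positive variables.
spinach only: max(30/4, 1822/699) = 7.5 servings → $5.62.
tempeh only: max(30/17, 1822/417) = 4.369 servings → $4.59.
edamame only: max(30/9, 1822/416) = 4.38 servings → $4.38.
spinach + tempeh with both tight: 1.808 servings and 1.339 servings → $2.76.
spinach + edamame with both tight: 0.8468 servings and 2.957 servings → $3.59.
tempeh + edamame: the both-tight solution has a negative serving — not a feasible corner.
The minimum over all feasible corners is $2.76.

$2.76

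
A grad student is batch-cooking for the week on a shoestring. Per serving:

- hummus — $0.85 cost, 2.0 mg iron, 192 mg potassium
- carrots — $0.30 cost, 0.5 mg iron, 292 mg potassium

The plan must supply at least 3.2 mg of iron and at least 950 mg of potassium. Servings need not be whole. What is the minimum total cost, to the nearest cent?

This is a tiny linear program; its minimum lies at a vertex of the feasible set. List the vertices and price them.
hummus only: max(3.2/2.0, 950/192) = 4.948 servings → $4.21.
carrots only: max(3.2/0.5, 950/292) = 6.4 servings → $1.92.
hummus + carrots with both tight: 0.9414 servings and 2.634 servings → $1.59.
The minimum over all feasible corners is $1.59.

$1.59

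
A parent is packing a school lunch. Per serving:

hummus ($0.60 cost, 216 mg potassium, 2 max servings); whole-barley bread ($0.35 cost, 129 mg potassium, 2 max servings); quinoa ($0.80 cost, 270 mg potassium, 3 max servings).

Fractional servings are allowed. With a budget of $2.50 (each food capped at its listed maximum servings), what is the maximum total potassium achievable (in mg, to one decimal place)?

892.5 mg

Potassium per dollar: whole-barley bread 368.6, hummus 360, quinoa 337.5.
Take 2 servings of whole-barley bread: spends $0.70, +258.0 mg potassium (running total 258.0 mg).
Take 2 servings of hummus: spends $1.20, +432.0 mg potassium (running total 690.0 mg).
Take 0.75 servings of quinoa: spends $0.60, +202.5 mg potassium (running total 892.5 mg).
Greedy by best ratio exhausts the cost allowance optimally: 892.5 mg.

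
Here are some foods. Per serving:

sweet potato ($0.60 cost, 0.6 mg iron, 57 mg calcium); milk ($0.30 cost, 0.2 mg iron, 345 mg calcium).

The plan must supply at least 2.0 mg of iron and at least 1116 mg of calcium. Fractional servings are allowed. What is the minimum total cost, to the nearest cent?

The cheapest plan sits at a corner of the feasible region — with two constraints it uses at most two foods.
sweet potato only: max(2.0/0.6, 1116/57) = 19.58 servings → $11.75.
milk only: max(2.0/0.2, 1116/345) = 10 servings → $3.00.
sweet potato + milk with both tight: 2.387 servings and 2.84 servings → $2.28.
So the least-cost plan costs $2.28.

$2.28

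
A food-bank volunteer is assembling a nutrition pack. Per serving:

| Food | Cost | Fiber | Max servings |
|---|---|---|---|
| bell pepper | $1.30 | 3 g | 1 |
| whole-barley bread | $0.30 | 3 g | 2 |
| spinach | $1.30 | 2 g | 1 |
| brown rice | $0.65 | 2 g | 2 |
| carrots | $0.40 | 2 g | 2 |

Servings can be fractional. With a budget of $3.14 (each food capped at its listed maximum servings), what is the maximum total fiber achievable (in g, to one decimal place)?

Fiber per dollar: whole-barley bread 10, carrots 5, brown rice 3.077, bell pepper 2.308, spinach 1.538.
Take 2 servings of whole-barley bread: spends $0.60, +6.0 g fiber (running total 6.0 g).
Take 2 servings of carrots: spends $0.80, +4.0 g fiber (running total 10.0 g).
Take 2 servings of brown rice: spends $1.30, +4.0 g fiber (running total 14.0 g).
Take 0.3385 servings of bell pepper: spends $0.44, +1.0 g fiber (running total 15.0 g).
Filling greedily by fiber-per-dollar is optimal for one linear limit, giving 15.0 g.

15.0 g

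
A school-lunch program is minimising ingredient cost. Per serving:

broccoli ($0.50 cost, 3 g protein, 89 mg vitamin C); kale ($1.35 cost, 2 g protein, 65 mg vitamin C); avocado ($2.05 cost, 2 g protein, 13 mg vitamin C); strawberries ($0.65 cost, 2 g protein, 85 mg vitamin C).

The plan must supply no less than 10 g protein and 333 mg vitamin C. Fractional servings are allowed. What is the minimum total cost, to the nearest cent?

$1.87

This is a tiny linear program; its minimum lies at a vertex of the feasible set. List the vertices and price them.
broccoli only: max(10/3, 333/89) = 3.742 servings → $1.87.
kale only: max(10/2, 333/65) = 5.123 servings → $6.92.
avocado only: max(10/2, 333/13) = 25.62 servings → $52.51.
strawberries only: max(10/2, 333/85) = 5 servings → $3.25.
broccoli + kale: the both-tight solution has a negative serving — not a feasible corner.
broccoli + avocado: the both-tight solution has a negative serving — not a feasible corner.
broccoli + strawberries with both tight: 2.39 servings and 1.416 servings → $2.11.
kale + avocado: the both-tight solution has a negative serving — not a feasible corner.
kale + strawberries with both tight: 4.6 servings and 0.4 servings → $6.47.
avocado + strawberries with both tight: 1.278 servings and 3.722 servings → $5.04.
So the least-cost plan costs $1.87.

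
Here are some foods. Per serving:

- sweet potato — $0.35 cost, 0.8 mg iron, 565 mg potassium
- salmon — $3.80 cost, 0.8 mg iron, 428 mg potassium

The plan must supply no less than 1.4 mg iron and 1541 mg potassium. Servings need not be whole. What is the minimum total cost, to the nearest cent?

Check every corner: each single food scaled to meet both minima, and each pair solved so both constraints bind.
sweet potato only: max(1.4/0.8, 1541/565) = 2.727 servings → $0.95.
salmon only: max(1.4/0.8, 1541/428) = 3.6 servings → $13.68.
sweet potato + salmon: the both-tight solution has a negative serving — not a feasible corner.
The minimum over all feasible corners is $0.95.

$0.95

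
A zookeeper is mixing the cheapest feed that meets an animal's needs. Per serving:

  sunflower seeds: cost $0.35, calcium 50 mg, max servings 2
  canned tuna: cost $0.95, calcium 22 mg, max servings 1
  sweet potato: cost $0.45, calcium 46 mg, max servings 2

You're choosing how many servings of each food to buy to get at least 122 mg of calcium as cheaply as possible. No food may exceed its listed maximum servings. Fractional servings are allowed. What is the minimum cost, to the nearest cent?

$0.92

Cost per mg of calcium: sunflower seeds $0.0070, sweet potato $0.0098, canned tuna $0.0432.
Take 2 servings of sunflower seeds: +100.0 mg calcium for $0.70 (total $0.70, still need 22.0 mg).
Take 0.4783 servings of sweet potato: +22.0 mg calcium for $0.22 (total $0.92, still need 0.0 mg).
Filling from the cheapest source first is optimal under one linear minimum: $0.92.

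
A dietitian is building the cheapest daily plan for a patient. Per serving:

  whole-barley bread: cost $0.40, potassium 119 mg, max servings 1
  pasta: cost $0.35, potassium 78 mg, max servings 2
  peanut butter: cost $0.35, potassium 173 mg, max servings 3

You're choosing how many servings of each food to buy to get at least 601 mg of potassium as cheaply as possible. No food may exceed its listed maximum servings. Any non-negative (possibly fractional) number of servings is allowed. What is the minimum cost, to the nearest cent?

Cost per mg of potassium: peanut butter $0.0020, whole-barley bread $0.0034, pasta $0.0045.
Take 3 servings of peanut butter: +519.0 mg potassium for $1.05 (total $1.05, still need 82.0 mg).
Take 0.6891 servings of whole-barley bread: +82.0 mg potassium for $0.28 (total $1.33, still need 0.0 mg).
Filling from the cheapest source first is optimal under one linear minimum: $1.33.

$1.33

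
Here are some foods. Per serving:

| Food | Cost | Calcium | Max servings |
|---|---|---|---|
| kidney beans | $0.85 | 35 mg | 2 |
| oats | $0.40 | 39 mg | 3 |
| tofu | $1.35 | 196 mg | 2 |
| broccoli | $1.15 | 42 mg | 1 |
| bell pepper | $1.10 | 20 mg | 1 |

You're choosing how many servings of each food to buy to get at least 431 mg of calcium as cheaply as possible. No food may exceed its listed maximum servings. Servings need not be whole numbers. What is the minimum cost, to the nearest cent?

$3.10

Cost per mg of calcium: tofu $0.0069, oats $0.0103, kidney beans $0.0243, broccoli $0.0274, bell pepper $0.0550.
Take 2 servings of tofu: +392.0 mg calcium for $2.70 (total $2.70, still need 39.0 mg).
Take 1 serving of oats: +39.0 mg calcium for $0.40 (total $3.10, still need 0.0 mg).
Greedy by cheapest-per-mg is optimal for a single linear constraint, so the minimum cost is $3.10.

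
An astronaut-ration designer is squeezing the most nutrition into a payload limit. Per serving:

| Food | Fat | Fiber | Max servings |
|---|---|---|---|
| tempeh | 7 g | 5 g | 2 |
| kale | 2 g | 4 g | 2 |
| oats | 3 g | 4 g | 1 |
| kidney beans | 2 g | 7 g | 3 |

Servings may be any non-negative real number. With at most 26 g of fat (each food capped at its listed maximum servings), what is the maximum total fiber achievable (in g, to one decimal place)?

Fiber per g fat: kidney beans 3.5, kale 2, oats 1.333, tempeh 0.7143.
Take 3 servings of kidney beans: uses 6 g fat, +21.0 g fiber (running total 21.0 g).
Take 2 servings of kale: uses 4 g fat, +8.0 g fiber (running total 29.0 g).
Take 1 serving of oats: uses 3 g fat, +4.0 g fiber (running total 33.0 g).
Take 1.857 servings of tempeh: uses 13 g fat, +9.3 g fiber (running total 42.3 g).
Filling greedily by fiber-per-g fat is optimal for one linear limit, giving 42.3 g.

42.3 g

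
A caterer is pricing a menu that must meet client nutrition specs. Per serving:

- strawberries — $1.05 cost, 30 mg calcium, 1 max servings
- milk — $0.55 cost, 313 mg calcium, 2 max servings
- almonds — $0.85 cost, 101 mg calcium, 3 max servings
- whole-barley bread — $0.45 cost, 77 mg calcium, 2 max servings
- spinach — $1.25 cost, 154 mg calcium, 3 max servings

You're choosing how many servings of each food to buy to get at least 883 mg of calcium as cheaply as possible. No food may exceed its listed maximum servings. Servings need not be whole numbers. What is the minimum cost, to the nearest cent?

Cost per mg of calcium: milk $0.0018, whole-barley bread $0.0058, spinach $0.0081, almonds $0.0084, strawberries $0.0350.
Take 2 servings of milk: +626.0 mg calcium for $1.10 (total $1.10, still need 257.0 mg).
Take 2 servings of whole-barley bread: +154.0 mg calcium for $0.90 (total $2.00, still need 103.0 mg).
Take 0.6688 servings of spinach: +103.0 mg calcium for $0.84 (total $2.84, still need 0.0 mg).
Greedy by cheapest-per-mg is optimal for a single linear constraint, so the minimum cost is $2.84.

$2.84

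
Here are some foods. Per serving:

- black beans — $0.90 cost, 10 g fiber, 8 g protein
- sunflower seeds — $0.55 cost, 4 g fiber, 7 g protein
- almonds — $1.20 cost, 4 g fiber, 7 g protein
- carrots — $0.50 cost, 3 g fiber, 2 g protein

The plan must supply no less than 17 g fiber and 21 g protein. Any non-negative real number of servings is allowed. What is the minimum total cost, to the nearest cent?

This is a tiny linear program; its minimum lies at a vertex of the feasible set. List the vertices and price them.
black beans only: max(17/10, 21/8) = 2.625 servings → $2.36.
sunflower seeds only: max(17/4, 21/7) = 4.25 servings → $2.34.
almonds only: max(17/4, 21/7) = 4.25 servings → $5.10.
carrots only: max(17/3, 21/2) = 10.5 servings → $5.25.
black beans + sunflower seeds with both tight: 0.9211 servings and 1.947 servings → $1.90.
black beans + almonds with both tight: 0.9211 servings and 1.947 servings → $3.17.
black beans + carrots with both targets exact would need a negative amount; discard.
sunflower seeds + almonds (both tight): parallel constraints — no distinct corner.
sunflower seeds + carrots with both tight: 2.231 servings and 2.692 servings → $2.57.
almonds + carrots with both tight: 2.231 servings and 2.692 servings → $4.02.
Cheapest feasible corner: $1.90.

$1.90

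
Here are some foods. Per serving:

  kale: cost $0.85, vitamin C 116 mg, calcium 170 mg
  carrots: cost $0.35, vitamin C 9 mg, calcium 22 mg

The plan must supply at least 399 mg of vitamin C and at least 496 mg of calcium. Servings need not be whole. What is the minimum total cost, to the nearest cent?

$2.92

kale only: max(399/116, 496/170) = 3.44 servings → $2.92.
carrots only: max(399/9, 496/22) = 44.33 servings → $15.52.
kale + carrots: the both-tight solution has a negative serving — not a feasible corner.
Cheapest feasible corner: $2.92.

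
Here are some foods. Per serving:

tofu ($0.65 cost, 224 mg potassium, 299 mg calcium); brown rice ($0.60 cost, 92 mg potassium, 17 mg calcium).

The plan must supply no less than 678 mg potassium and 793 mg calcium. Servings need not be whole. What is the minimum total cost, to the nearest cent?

Compare the cost at each extreme point of the feasible region.
tofu only: max(678/224, 793/299) = 3.027 servings → $1.97.
brown rice only: max(678/92, 793/17) = 46.65 servings → $27.99.
tofu + brown rice with both tight: 2.592 servings and 1.059 servings → $2.32.
So the least-cost plan costs $1.97.

$1.97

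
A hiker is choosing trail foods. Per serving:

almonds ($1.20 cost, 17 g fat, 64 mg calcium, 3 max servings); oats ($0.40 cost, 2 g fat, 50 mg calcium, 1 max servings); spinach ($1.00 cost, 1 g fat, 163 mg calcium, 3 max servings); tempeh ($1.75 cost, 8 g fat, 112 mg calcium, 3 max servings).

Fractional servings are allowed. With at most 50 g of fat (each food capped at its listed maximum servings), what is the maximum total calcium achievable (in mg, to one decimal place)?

954.1 mg

Calcium per g fat: spinach 163, oats 25, tempeh 14, almonds 3.765.
Take 3 servings of spinach: uses 3 g fat, +489.0 mg calcium (running total 489.0 mg).
Take 1 serving of oats: uses 2 g fat, +50.0 mg calcium (running total 539.0 mg).
Take 3 servings of tempeh: uses 24 g fat, +336.0 mg calcium (running total 875.0 mg).
Take 1.235 servings of almonds: uses 21 g fat, +79.1 mg calcium (running total 954.1 mg).
Filling greedily by calcium-per-g fat is optimal for one linear limit, giving 954.1 mg.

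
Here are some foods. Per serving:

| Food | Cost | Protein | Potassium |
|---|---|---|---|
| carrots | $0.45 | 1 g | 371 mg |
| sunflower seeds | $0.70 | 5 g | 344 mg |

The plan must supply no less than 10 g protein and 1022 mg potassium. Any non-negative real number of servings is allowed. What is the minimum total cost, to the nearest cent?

An LP optimum is at a vertex; with two nutrient constraints at most two foods are used. Check each candidate.
carrots only: max(10/1, 1022/371) = 10 servings → $4.50.
sunflower seeds only: max(10/5, 1022/344) = 2.971 servings → $2.08.
carrots + sunflower seeds with both tight: 1.105 servings and 1.779 servings → $1.74.
So the least-cost plan costs $1.74.

$1.74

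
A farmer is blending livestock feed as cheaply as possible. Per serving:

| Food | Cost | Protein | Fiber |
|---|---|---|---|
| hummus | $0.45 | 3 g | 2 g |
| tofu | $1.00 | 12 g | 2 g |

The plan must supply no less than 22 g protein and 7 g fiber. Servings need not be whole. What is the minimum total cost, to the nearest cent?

For a min-cost LP with two ≥-constraints, a basic feasible solution has at most two positive variables.
hummus only: max(22/3, 7/2) = 7.333 servings → $3.30.
tofu only: max(22/12, 7/2) = 3.5 servings → $3.50.
hummus + tofu with both tight: 2.222 servings and 1.278 servings → $2.28.
Cheapest feasible corner: $2.28.

$2.28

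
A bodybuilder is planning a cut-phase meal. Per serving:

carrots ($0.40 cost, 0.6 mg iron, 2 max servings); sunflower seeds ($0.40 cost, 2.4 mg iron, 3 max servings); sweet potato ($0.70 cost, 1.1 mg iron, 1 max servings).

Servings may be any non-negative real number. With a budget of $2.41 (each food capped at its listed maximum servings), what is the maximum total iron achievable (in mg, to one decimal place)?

Iron per dollar: sunflower seeds 6, sweet potato 1.571, carrots 1.5.
Take 3 servings of sunflower seeds: spends $1.20, +7.2 mg iron (running total 7.2 mg).
Take 1 serving of sweet potato: spends $0.70, +1.1 mg iron (running total 8.3 mg).
Take 1.275 servings of carrots: spends $0.51, +0.8 mg iron (running total 9.1 mg).
Filling greedily by iron-per-dollar is optimal for one linear limit, giving 9.1 mg.

9.1 mg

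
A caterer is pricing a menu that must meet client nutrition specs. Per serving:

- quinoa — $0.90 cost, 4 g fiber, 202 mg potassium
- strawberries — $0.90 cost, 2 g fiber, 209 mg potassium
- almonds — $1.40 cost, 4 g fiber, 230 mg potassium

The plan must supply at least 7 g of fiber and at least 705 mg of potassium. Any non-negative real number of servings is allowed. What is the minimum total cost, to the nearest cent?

$3.04

At the optimum either one food covers both requirements or two foods hit both targets exactly; no other combination can be cheaper.
quinoa only: max(7/4, 705/202) = 3.49 servings → $3.14.
strawberries only: max(7/2, 705/209) = 3.5 servings → $3.15.
almonds only: max(7/4, 705/230) = 3.065 servings → $4.29.
quinoa + strawberries with both tight: 0.1227 servings and 3.255 servings → $3.04.
quinoa + almonds with both targets exact would need a negative amount; discard.
strawberries + almonds with both tight: 3.218 servings and 0.141 servings → $3.09.
The minimum over all feasible corners is $3.04.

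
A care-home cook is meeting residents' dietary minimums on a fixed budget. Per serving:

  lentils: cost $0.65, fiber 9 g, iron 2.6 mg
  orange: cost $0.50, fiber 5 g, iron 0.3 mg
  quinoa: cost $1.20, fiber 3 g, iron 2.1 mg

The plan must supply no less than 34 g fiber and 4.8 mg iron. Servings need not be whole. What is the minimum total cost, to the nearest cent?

A basic optimal solution has at most two foods positive. Try each food alone and each pair with both targets met exactly.
lentils only: max(34/9, 4.8/2.6) = 3.778 servings → $2.46.
orange only: max(34/5, 4.8/0.3) = 16 servings → $8.00.
quinoa only: max(34/3, 4.8/2.1) = 11.33 servings → $13.60.
lentils + orange with both tight: 1.34 servings and 4.388 servings → $3.07.
lentils + quinoa: intersection lies outside the first quadrant.
orange + quinoa with both tight: 5.938 servings and 1.438 servings → $4.69.
The minimum over all feasible corners is $2.46.

$2.46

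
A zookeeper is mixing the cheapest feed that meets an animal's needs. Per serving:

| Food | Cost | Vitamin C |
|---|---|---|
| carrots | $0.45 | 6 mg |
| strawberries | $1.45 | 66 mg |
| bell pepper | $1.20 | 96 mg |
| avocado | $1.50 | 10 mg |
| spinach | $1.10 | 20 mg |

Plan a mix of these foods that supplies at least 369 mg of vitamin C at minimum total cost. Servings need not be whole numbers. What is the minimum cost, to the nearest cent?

Cost per mg of vitamin C: bell pepper $0.0125, strawberries $0.0220, spinach $0.0550, carrots $0.0750, avocado $0.1500.
With no serving limits, use only bell pepper: 369 mg / 96 mg = 3.844 servings × $1.20 = $4.61.

$4.61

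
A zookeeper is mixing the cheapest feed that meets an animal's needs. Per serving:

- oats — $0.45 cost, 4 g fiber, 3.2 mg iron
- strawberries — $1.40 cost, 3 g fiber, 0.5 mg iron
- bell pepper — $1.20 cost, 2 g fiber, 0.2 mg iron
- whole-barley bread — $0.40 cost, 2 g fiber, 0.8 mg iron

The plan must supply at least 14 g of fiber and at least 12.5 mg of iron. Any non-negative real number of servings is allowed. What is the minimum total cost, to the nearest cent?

$1.76

With two linear requirements the optimum uses one or two foods; enumerate the corners.
oats only: max(14/4, 12.5/3.2) = 3.906 servings → $1.76.
strawberries only: max(14/3, 12.5/0.5) = 25 servings → $35.00.
bell pepper only: max(14/2, 12.5/0.2) = 62.5 servings → $75.00.
whole-barley bread only: max(14/2, 12.5/0.8) = 15.62 servings → $6.25.
oats + strawberries: intersection lies outside the first quadrant.
oats + bell pepper: the both-tight solution has a negative serving — not a feasible corner.
oats + whole-barley bread: intersection lies outside the first quadrant.
strawberries + bell pepper: intersection lies outside the first quadrant.
strawberries + whole-barley bread with both targets exact would need a negative amount; discard.
bell pepper + whole-barley bread: the both-tight solution has a negative serving — not a feasible corner.
The minimum over all feasible corners is $1.76.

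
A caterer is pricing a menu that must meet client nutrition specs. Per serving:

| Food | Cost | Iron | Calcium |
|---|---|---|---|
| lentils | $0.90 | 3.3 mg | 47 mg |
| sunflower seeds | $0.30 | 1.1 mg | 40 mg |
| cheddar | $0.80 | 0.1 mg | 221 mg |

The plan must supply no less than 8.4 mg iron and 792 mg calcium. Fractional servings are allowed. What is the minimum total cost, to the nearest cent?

$4.02

A basic optimal solution has at most two foods positive. Try each food alone and each pair with both targets met exactly.
lentils only: max(8.4/3.3, 792/47) = 16.85 servings → $15.17.
sunflower seeds only: max(8.4/1.1, 792/40) = 19.8 servings → $5.94.
cheddar only: max(8.4/0.1, 792/221) = 84 servings → $67.20.
lentils + sunflower seeds: the both-tight solution has a negative serving — not a feasible corner.
lentils + cheddar with both tight: 2.453 servings and 3.062 servings → $4.66.
sunflower seeds + cheddar with both tight: 7.433 servings and 2.238 servings → $4.02.
Cheapest feasible corner: $4.02.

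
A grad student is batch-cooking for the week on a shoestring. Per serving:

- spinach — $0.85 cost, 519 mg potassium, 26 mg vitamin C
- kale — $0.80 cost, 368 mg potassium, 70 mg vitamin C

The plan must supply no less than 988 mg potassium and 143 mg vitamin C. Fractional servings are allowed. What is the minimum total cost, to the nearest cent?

$1.98

spinach only: max(988/519, 143/26) = 5.5 servings → $4.67.
kale only: max(988/368, 143/70) = 2.685 servings → $2.15.
spinach + kale with both tight: 0.6179 servings and 1.813 servings → $1.98.
So the least-cost plan costs $1.98.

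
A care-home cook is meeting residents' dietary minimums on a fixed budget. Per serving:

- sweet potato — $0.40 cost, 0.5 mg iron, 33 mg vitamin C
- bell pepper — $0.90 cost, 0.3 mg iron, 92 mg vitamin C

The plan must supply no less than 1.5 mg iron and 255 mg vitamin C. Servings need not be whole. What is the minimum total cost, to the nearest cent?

$2.63

The cheapest plan sits at a corner of the feasible region — with two constraints it uses at most two foods.
sweet potato only: max(1.5/0.5, 255/33) = 7.727 servings → $3.09.
bell pepper only: max(1.5/0.3, 255/92) = 5 servings → $4.50.
sweet potato + bell pepper with both tight: 1.704 servings and 2.161 servings → $2.63.
Cheapest feasible corner: $2.63.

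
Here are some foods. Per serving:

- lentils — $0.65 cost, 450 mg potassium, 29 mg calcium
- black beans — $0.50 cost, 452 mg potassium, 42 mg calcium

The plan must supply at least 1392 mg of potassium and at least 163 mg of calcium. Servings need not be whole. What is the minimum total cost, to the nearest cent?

$1.94

Two binding constraints pin down two serving amounts, so the optimal mix uses at most two foods. The candidates are each food alone (scaled to the tighter of potassium/calcium) and each pair with both constraints tight.
lentils only: max(1392/450, 163/29) = 5.621 servings → $3.65.
black beans only: max(1392/452, 163/42) = 3.881 servings → $1.94.
lentils + black beans: the both-tight solution has a negative serving — not a feasible corner.
So the least-cost plan costs $1.94.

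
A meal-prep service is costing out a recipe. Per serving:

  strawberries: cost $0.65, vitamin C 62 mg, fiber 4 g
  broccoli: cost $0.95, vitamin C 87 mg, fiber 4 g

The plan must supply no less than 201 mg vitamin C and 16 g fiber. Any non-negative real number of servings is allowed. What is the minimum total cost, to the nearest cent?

$2.60

For a min-cost LP with two ≥-constraints, a basic feasible solution has at most two positive variables.
strawberries only: max(201/62, 16/4) = 4 servings → $2.60.
broccoli only: max(201/87, 16/4) = 4 servings → $3.80.
strawberries + broccoli: intersection lies outside the first quadrant.
Cheapest feasible corner: $2.60.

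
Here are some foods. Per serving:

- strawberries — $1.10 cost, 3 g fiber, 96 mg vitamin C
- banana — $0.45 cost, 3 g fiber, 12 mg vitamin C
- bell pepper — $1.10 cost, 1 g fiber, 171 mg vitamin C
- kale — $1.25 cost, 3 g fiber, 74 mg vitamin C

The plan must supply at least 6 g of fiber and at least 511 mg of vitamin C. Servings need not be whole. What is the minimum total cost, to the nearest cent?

$3.67

A basic optimal solution has at most two foods positive. Try each food alone and each pair with both targets met exactly.
strawberries only: max(6/3, 511/96) = 5.323 servings → $5.86.
banana only: max(6/3, 511/12) = 42.58 servings → $19.16.
bell pepper only: max(6/1, 511/171) = 6 servings → $6.60.
kale only: max(6/3, 511/74) = 6.905 servings → $8.63.
strawberries + banana: the both-tight solution has a negative serving — not a feasible corner.
strawberries + bell pepper with both tight: 1.235 servings and 2.295 servings → $3.88.
strawberries + kale: intersection lies outside the first quadrant.
banana + bell pepper with both tight: 1.028 servings and 2.916 servings → $3.67.
banana + kale with both targets exact would need a negative amount; discard.
bell pepper + kale with both tight: 2.481 servings and 1.173 servings → $4.20.
The minimum over all feasible corners is $3.67.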